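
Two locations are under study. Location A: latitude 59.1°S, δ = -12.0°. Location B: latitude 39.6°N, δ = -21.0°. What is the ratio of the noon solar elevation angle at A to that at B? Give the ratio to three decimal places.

A: 90° − |-59.1 − (-12.0)| = 42.90°.
B: 90° − |39.6 − (-21.0)| = 29.40°.
Ratio A/B = 42.9000 / 29.4000 = 1.4592.

1.459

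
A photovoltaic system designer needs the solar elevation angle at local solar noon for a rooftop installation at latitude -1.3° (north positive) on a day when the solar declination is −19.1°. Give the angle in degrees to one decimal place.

72.2°

At local solar noon the hour angle is zero, so the elevation is 90° − |φ − δ| = 90° − |-1.3° − (-19.1°)| = 90° − 17.8° = 72.2°.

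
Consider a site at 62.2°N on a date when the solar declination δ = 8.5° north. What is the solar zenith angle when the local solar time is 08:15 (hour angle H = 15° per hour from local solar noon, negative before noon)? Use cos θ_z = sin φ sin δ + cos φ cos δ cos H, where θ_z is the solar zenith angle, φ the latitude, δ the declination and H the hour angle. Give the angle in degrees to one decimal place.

Hour angle H = 15° × (8.25 − 12) = -56.25°.
cos θ_z = sin(62.2°) sin(8.5°) + cos(62.2°) cos(8.5°) cos(-56.25°) = 0.1307 + 0.2563 = 0.3870.
θ_z = arccos(0.3870) = 67.23°.

67.2°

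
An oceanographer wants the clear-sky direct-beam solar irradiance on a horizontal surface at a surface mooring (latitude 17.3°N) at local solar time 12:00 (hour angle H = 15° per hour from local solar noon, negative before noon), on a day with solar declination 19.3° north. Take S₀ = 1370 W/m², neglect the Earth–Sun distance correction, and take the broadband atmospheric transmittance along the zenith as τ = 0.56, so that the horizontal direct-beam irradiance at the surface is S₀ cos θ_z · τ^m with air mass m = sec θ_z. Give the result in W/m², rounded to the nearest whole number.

766 W/m²

Hour angle H = 15° × (12 − 12) = 0.00°.
cos θ_z = sin(17.3°) sin(19.3°) + cos(17.3°) cos(19.3°) cos(0.00°) = 0.0983 + 0.9011 = 0.9994.
Air mass m = 1/cos θ_z = 1/0.9994 = 1.001; τ^m = 0.56^1.001 = 0.5597.
Surface direct beam = 1370 × 0.9994 × 0.5597 = 766.33 W/m².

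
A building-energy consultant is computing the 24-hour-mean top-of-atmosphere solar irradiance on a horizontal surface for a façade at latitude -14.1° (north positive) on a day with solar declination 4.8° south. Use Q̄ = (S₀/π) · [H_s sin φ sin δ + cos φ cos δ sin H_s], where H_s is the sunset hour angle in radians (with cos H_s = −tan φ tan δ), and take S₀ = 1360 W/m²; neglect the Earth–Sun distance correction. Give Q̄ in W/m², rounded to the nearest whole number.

The sunset hour angle satisfies cos H_s = −tan φ tan δ = -0.0211, giving H_s = 91.21°. In radians, H_s = 1.5919.
H_s sin φ sin δ = 1.5919 × -0.2436 × -0.0837 = 0.0325.
cos φ cos δ sin H_s = 0.9699 × 0.9965 × 0.9998 = 0.9663.
Q̄ = (1360/π) × (0.0325 + 0.9663) = 432.90 × 0.9988 = 432.38 W/m².

432 W/m²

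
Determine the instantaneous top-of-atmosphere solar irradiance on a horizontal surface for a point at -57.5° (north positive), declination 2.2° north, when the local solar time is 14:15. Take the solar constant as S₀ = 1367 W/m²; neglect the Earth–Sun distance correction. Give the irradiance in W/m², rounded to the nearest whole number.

566 W/m²

Hour angle H = 15° × (14.25 − 12) = 33.75°.
With φ = -57.5°, δ = 2.2°, H = 33.75°: sin φ sin δ = -0.0324, cos φ cos δ cos H = 0.4464, so cos θ_z = 0.4140.
Top-of-atmosphere irradiance = S₀ cos θ_z = 1367 × 0.4140 = 565.94 W/m².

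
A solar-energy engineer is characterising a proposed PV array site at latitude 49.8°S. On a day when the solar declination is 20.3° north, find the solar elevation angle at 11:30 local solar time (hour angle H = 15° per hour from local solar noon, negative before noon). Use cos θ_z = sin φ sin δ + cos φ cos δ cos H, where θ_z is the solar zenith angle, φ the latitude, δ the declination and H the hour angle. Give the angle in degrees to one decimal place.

19.6°

Hour angle H = 15° × (11.5 − 12) = -7.50°.
cos θ_z = sin(-49.8°) sin(20.3°) + cos(-49.8°) cos(20.3°) cos(-7.50°) = -0.2650 + 0.6002 = 0.3352.
θ_z = arccos(0.3352) = 70.42°, so the elevation is 90° − 70.42° = 19.58°.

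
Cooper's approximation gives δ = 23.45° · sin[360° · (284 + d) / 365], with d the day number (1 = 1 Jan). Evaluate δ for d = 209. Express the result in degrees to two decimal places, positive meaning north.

360 × (284 + 209) / 365 = 486.247°; sin(486.247°) = 0.8065.
δ = 23.45 × 0.8065 = 18.912° ≈ +18.91°.

+18.91°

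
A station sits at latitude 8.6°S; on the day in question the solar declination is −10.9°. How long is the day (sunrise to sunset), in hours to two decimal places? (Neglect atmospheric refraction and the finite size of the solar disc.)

12.22 hours

The sunset hour angle satisfies cos H_s = −tan φ tan δ = -0.0291, giving H_s = 91.67°.
Day length = 2 H_s / 15° h⁻¹ = 183.34° / 15 = 12.223 h.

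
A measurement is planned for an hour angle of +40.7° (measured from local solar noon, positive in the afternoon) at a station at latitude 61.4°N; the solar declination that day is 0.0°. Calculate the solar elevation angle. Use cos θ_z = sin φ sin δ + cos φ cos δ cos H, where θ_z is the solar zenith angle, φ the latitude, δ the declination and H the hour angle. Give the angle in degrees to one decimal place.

With φ = 61.4°, δ = 0.0°, H = 40.70°: sin φ sin δ = 0.0000, cos φ cos δ cos H = 0.3629, so cos θ_z = 0.3629.
θ_z = arccos(0.3629) = 68.72°, so the elevation is 90° − 68.72° = 21.28°.

21.3°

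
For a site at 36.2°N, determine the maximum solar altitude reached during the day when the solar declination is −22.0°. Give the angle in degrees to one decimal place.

At local solar noon the hour angle is zero, so the elevation is 90° − |φ − δ| = 90° − |36.2° − (-22.0°)| = 90° − 58.2° = 31.8°.

31.8°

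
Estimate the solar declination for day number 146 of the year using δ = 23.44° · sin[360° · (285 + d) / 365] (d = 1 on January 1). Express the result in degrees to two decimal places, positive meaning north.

360 × (285 + 146) / 365 = 425.096°; sin(425.096°) = 0.9070.
δ = 23.44 × 0.9070 = 21.260° ≈ +21.26°.

+21.26°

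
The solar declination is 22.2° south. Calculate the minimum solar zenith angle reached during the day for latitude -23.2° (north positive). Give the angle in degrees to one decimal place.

1.0°

At local solar noon the hour angle is zero, so the zenith angle is |φ − δ| = |-23.2° − (-22.2°)| = 1.0°.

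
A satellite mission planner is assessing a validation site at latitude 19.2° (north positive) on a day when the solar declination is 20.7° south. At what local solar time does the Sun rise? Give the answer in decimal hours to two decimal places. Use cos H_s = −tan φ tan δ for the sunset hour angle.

6.50 h

The sunset hour angle satisfies cos H_s = −tan φ tan δ = 0.1316, giving H_s = 82.44°.
Sunrise is at 12 − H_s/15 = 12 − 5.496 = 6.504 h local solar time.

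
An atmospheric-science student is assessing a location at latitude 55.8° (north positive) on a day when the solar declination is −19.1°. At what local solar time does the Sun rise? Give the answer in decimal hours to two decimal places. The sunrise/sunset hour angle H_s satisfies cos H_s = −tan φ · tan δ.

cos H_s = −tan(55.8°) · tan(-19.1°) = 0.5095, so H_s = arccos(0.5095) = 59.37°.
Sunrise is at 12 − H_s/15 = 12 − 3.958 = 8.042 h local solar time.

8.04 h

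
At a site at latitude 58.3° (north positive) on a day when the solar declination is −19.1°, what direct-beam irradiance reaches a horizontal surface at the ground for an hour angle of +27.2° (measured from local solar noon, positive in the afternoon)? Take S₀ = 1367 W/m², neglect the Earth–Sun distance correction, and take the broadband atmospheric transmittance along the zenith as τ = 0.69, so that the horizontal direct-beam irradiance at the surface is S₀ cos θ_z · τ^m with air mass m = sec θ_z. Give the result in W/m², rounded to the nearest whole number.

cos θ_z = sin φ sin δ + cos φ cos δ cos H = (0.8508)(-0.3272) + (0.5255)(0.9449)(0.8894) = 0.1632.
Air mass m = 1/cos θ_z = 1/0.1632 = 6.127; τ^m = 0.69^6.127 = 0.1030.
Surface direct beam = 1367 × 0.1632 × 0.1030 = 22.98 W/m².

23 W/m²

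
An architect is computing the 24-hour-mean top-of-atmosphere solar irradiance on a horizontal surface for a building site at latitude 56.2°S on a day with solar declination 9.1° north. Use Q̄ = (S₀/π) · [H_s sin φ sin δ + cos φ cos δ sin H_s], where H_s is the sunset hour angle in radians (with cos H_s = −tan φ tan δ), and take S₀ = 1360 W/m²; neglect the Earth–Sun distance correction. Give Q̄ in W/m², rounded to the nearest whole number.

cos H_s = −tan(-56.2°) · tan(9.1°) = 0.2393, so H_s = arccos(0.2393) = 76.15°. In radians, H_s = 1.3291.
H_s sin φ sin δ = 1.3291 × -0.8310 × 0.1582 = -0.1747.
cos φ cos δ sin H_s = 0.5563 × 0.9874 × 0.9709 = 0.5333.
Q̄ = (1360/π) × (-0.1747 + 0.5333) = 432.90 × 0.3586 = 155.24 W/m².

155 W/m²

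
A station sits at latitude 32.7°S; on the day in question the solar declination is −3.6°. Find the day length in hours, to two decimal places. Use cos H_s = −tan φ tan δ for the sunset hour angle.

12.31 hours

The sunset hour angle satisfies cos H_s = −tan φ tan δ = -0.0404, giving H_s = 92.32°.
Day length = 2 H_s / 15° h⁻¹ = 184.64° / 15 = 12.309 h.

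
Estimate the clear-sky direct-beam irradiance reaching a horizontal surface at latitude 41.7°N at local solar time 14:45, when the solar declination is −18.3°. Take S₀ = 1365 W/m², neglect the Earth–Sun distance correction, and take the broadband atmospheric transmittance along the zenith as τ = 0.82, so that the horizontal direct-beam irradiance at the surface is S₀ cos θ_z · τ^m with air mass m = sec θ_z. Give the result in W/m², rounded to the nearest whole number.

Hour angle H = 15° × (14.75 − 12) = 41.25°.
With φ = 41.7°, δ = -18.3°, H = 41.25°: sin φ sin δ = -0.2089, cos φ cos δ cos H = 0.5330, so cos θ_z = 0.3241.
Air mass m = 1/cos θ_z = 1/0.3241 = 3.085; τ^m = 0.82^3.085 = 0.5421.
Surface direct beam = 1365 × 0.3241 × 0.5421 = 239.82 W/m².

240 W/m²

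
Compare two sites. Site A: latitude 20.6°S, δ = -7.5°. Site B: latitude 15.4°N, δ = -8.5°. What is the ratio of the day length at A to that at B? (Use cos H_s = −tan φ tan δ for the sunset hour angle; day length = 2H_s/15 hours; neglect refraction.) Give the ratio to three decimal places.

A: H_s = arccos(−tan -20.6° · tan -7.5°) = 92.84°, so 2H_s/15 = 12.3787 h.
B: H_s = arccos(−tan 15.4° · tan -8.5°) = 87.64°, so 2H_s/15 = 11.6853 h.
Ratio A/B = 12.3787 / 11.6853 = 1.0593.

1.059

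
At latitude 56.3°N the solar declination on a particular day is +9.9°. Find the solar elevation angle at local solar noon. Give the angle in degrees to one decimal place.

43.6°

At local solar noon the hour angle is zero, so the elevation is 90° − |φ − δ| = 90° − |56.3° − (9.9°)| = 90° − 46.4° = 43.6°.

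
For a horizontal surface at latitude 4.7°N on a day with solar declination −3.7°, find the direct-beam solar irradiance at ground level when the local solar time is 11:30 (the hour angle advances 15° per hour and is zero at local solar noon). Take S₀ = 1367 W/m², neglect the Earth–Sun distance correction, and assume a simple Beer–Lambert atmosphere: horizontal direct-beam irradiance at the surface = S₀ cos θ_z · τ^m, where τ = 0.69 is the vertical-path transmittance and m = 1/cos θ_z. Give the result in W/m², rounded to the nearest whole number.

918 W/m²

Hour angle H = 15° × (11.5 − 12) = -7.50°.
cos θ_z = sin(4.7°) sin(-3.7°) + cos(4.7°) cos(-3.7°) cos(-7.50°) = -0.0053 + 0.9861 = 0.9808.
Air mass m = 1/cos θ_z = 1/0.9808 = 1.020; τ^m = 0.69^1.020 = 0.6849.
Surface direct beam = 1367 × 0.9808 × 0.6849 = 918.28 W/m².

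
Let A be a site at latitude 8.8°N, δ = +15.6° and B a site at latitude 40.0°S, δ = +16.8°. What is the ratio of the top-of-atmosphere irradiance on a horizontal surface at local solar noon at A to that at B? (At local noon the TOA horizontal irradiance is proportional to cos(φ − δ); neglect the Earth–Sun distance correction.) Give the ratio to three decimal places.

1.813

A: cos θ_z = cos(8.8° − (15.6°)) = 0.9930.
B: cos θ_z = cos(-40.0° − (16.8°)) = 0.5476.
Ratio A/B = 0.9930 / 0.5476 = 1.8134.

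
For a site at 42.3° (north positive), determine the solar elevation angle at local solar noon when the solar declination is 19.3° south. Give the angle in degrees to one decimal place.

At local solar noon the hour angle is zero, so the elevation is 90° − |φ − δ| = 90° − |42.3° − (-19.3°)| = 90° − 61.6° = 28.4°.

28.4°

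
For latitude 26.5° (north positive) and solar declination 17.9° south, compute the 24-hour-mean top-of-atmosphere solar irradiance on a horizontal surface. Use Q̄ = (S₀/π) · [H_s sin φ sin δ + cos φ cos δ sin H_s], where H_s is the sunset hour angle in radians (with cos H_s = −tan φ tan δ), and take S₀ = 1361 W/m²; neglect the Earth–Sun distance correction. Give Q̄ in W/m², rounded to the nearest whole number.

280 W/m²

The sunset hour angle satisfies cos H_s = −tan φ tan δ = 0.1610, giving H_s = 80.74°. In radians, H_s = 1.4092.
H_s sin φ sin δ = 1.4092 × 0.4462 × -0.3074 = -0.1933.
cos φ cos δ sin H_s = 0.8949 × 0.9516 × 0.9870 = 0.8405.
Q̄ = (1361/π) × (-0.1933 + 0.8405) = 433.22 × 0.6472 = 280.38 W/m².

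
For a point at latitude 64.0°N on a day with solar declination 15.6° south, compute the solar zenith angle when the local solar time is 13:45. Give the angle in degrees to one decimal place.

82.1°

Hour angle H = 15° × (13.75 − 12) = 26.25°.
cos θ_z = sin φ sin δ + cos φ cos δ cos H = (0.8988)(-0.2689) + (0.4384)(0.9632)(0.8969) = 0.1370.
θ_z = arccos(0.1370) = 82.13°.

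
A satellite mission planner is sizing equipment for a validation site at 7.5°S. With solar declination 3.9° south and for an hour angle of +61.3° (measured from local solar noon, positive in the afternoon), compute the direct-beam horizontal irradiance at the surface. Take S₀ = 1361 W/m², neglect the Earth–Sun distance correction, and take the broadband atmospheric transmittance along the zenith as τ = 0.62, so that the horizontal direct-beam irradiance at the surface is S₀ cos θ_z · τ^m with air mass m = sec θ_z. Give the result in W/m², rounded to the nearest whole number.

245 W/m²

cos θ_z = sin(-7.5°) sin(-3.9°) + cos(-7.5°) cos(-3.9°) cos(61.30°) = 0.0089 + 0.4750 = 0.4839.
Air mass m = 1/cos θ_z = 1/0.4839 = 2.067; τ^m = 0.62^2.067 = 0.3723.
Surface direct beam = 1361 × 0.4839 × 0.3723 = 245.19 W/m².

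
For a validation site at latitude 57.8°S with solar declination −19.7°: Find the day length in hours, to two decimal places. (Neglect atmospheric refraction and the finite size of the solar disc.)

The sunset hour angle satisfies cos H_s = −tan φ tan δ = -0.5686, giving H_s = 124.65°.
Day length = 2 H_s / 15° h⁻¹ = 249.30° / 15 = 16.620 h.

16.62 hours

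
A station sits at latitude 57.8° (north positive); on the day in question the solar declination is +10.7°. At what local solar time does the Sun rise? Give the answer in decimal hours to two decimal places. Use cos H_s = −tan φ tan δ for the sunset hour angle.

4.84 h

cos H_s = −tan(57.8°) · tan(10.7°) = -0.3001, so H_s = arccos(-0.3001) = 107.46°.
Sunrise is at 12 − H_s/15 = 12 − 7.164 = 4.836 h local solar time.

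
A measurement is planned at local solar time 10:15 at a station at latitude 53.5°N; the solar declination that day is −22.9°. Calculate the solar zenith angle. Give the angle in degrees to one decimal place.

79.7°

Hour angle H = 15° × (10.25 − 12) = -26.25°.
With φ = 53.5°, δ = -22.9°, H = -26.25°: sin φ sin δ = -0.3128, cos φ cos δ cos H = 0.4914, so cos θ_z = 0.1786.
θ_z = arccos(0.1786) = 79.71°.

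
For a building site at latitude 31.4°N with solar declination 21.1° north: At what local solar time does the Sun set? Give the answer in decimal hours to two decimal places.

18.91 h

cos H_s = −tan(31.4°) · tan(21.1°) = -0.2355, so H_s = arccos(-0.2355) = 103.62°.
Sunset is at 12 + H_s/15 = 12 + 6.908 = 18.908 h local solar time.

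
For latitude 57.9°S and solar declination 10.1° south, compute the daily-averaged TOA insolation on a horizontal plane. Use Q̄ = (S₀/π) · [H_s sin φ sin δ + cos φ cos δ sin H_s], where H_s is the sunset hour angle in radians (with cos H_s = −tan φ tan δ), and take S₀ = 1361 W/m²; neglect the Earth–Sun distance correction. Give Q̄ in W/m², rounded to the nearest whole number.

cos H_s = −tan(-57.9°) · tan(-10.1°) = -0.2840, so H_s = arccos(-0.2840) = 106.50°. In radians, H_s = 1.8588.
H_s sin φ sin δ = 1.8588 × -0.8471 × -0.1754 = 0.2762.
cos φ cos δ sin H_s = 0.5314 × 0.9845 × 0.9588 = 0.5016.
Q̄ = (1361/π) × (0.2762 + 0.5016) = 433.22 × 0.7778 = 336.96 W/m².

337 W/m²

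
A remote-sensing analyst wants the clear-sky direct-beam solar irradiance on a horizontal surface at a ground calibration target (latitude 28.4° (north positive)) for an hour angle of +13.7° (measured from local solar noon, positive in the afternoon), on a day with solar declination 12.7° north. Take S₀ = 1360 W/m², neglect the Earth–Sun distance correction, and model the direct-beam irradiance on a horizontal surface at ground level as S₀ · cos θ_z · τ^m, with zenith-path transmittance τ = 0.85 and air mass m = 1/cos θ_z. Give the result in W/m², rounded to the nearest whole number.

1073 W/m²

With φ = 28.4°, δ = 12.7°, H = 13.70°: sin φ sin δ = 0.1046, cos φ cos δ cos H = 0.8337, so cos θ_z = 0.9383.
Air mass m = 1/cos θ_z = 1/0.9383 = 1.066; τ^m = 0.85^1.066 = 0.8409.
Surface direct beam = 1360 × 0.9383 × 0.8409 = 1073.06 W/m².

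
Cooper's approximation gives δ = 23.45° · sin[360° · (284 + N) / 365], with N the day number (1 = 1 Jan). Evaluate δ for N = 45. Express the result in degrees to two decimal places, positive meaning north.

-13.62°

360 × (284 + 45) / 365 = 324.493°; sin(324.493°) = -0.5808.
δ = 23.45 × -0.5808 = -13.620° ≈ -13.62°.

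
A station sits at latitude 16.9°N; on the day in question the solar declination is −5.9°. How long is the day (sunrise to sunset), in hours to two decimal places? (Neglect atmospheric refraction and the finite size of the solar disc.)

11.76 hours

−tan φ tan δ = −(0.3038)(-0.1033) = 0.0314; H_s = arccos(0.0314) = 88.20°.
Day length = 2 H_s / 15° h⁻¹ = 176.40° / 15 = 11.760 h.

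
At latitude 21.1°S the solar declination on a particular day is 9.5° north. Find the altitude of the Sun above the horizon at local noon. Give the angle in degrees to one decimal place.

59.4°

At local solar noon the hour angle is zero, so the elevation is 90° − |φ − δ| = 90° − |-21.1° − (9.5°)| = 90° − 30.6° = 59.4°.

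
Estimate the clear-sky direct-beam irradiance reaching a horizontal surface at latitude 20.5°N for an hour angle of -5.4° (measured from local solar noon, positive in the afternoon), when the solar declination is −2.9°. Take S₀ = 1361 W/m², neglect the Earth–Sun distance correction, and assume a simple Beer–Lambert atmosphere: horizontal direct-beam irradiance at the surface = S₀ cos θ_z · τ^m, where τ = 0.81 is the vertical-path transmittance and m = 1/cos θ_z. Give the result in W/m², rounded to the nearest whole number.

cos θ_z = sin(20.5°) sin(-2.9°) + cos(20.5°) cos(-2.9°) cos(-5.40°) = -0.0177 + 0.9313 = 0.9136.
Air mass m = 1/cos θ_z = 1/0.9136 = 1.095; τ^m = 0.81^1.095 = 0.7939.
Surface direct beam = 1361 × 0.9136 × 0.7939 = 987.14 W/m².

987 W/m²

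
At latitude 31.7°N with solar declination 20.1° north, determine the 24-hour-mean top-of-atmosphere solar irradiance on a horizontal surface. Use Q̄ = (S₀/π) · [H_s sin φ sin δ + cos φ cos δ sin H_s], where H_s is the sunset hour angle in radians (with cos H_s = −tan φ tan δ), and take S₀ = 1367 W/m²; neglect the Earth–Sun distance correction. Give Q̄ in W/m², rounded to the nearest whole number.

The sunset hour angle satisfies cos H_s = −tan φ tan δ = -0.2260, giving H_s = 103.06°. In radians, H_s = 1.7987.
H_s sin φ sin δ = 1.7987 × 0.5255 × 0.3437 = 0.3249.
cos φ cos δ sin H_s = 0.8508 × 0.9391 × 0.9741 = 0.7783.
Q̄ = (1367/π) × (0.3249 + 0.7783) = 435.13 × 1.1032 = 480.04 W/m².

480 W/m²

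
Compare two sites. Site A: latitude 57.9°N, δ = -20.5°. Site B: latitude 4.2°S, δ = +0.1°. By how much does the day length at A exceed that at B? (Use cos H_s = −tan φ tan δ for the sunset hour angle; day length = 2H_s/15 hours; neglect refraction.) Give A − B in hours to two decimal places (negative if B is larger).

A: H_s = arccos(−tan 57.9° · tan -20.5°) = 53.41°, so 2H_s/15 = 7.1213 h.
B: H_s = arccos(−tan -4.2° · tan 0.1°) = 89.99°, so 2H_s/15 = 11.9987 h.
A − B = 7.1213 − 11.9987 = -4.8774 h.

-4.88 h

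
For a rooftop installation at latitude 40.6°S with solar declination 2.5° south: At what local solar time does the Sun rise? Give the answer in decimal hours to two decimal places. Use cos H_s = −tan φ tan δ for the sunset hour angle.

The sunset hour angle satisfies cos H_s = −tan φ tan δ = -0.0374, giving H_s = 92.14°.
Sunrise is at 12 − H_s/15 = 12 − 6.143 = 5.857 h local solar time.

5.86 h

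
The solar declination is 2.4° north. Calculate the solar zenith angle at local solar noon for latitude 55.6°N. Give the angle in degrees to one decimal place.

At local solar noon the hour angle is zero, so the zenith angle is |φ − δ| = |55.6° − (2.4°)| = 53.2°.

53.2°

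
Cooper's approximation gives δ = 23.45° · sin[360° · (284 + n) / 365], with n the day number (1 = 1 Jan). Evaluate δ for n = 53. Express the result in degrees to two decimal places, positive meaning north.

-10.87°

360 × (284 + 53) / 365 = 332.384°; sin(332.384°) = -0.4635.
δ = 23.45 × -0.4635 = -10.869° ≈ -10.87°.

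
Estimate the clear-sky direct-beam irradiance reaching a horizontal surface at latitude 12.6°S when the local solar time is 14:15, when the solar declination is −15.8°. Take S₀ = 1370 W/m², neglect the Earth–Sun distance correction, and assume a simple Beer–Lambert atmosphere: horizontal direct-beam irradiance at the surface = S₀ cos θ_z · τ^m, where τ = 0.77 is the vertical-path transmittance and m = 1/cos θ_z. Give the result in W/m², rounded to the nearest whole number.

843 W/m²

Hour angle H = 15° × (14.25 − 12) = 33.75°.
With φ = -12.6°, δ = -15.8°, H = 33.75°: sin φ sin δ = 0.0594, cos φ cos δ cos H = 0.7808, so cos θ_z = 0.8402.
Air mass m = 1/cos θ_z = 1/0.8402 = 1.190; τ^m = 0.77^1.190 = 0.7327.
Surface direct beam = 1370 × 0.8402 × 0.7327 = 843.39 W/m².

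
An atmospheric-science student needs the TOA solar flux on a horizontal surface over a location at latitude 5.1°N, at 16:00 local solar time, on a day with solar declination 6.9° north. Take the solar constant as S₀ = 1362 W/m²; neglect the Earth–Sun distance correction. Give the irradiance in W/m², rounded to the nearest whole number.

688 W/m²

Hour angle H = 15° × (16 − 12) = 60.00°.
cos θ_z = sin φ sin δ + cos φ cos δ cos H = (0.0889)(0.1201) + (0.9960)(0.9928)(0.5000) = 0.5051.
Top-of-atmosphere irradiance = S₀ cos θ_z = 1362 × 0.5051 = 687.95 W/m².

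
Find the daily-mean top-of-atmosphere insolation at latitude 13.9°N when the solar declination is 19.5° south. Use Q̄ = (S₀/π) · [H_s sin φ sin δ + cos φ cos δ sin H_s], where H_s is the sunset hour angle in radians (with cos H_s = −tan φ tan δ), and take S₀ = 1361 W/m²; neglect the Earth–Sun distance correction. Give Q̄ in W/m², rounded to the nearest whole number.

343 W/m²

cos H_s = −tan(13.9°) · tan(-19.5°) = 0.0876, so H_s = arccos(0.0876) = 84.97°. In radians, H_s = 1.4830.
H_s sin φ sin δ = 1.4830 × 0.2402 × -0.3338 = -0.1189.
cos φ cos δ sin H_s = 0.9707 × 0.9426 × 0.9961 = 0.9114.
Q̄ = (1361/π) × (-0.1189 + 0.9114) = 433.22 × 0.7925 = 343.33 W/m².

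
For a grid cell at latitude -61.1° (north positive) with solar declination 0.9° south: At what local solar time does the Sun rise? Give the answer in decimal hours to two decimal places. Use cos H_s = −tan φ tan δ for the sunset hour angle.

5.89 h

The sunset hour angle satisfies cos H_s = −tan φ tan δ = -0.0285, giving H_s = 91.63°.
Sunrise is at 12 − H_s/15 = 12 − 6.109 = 5.891 h local solar time.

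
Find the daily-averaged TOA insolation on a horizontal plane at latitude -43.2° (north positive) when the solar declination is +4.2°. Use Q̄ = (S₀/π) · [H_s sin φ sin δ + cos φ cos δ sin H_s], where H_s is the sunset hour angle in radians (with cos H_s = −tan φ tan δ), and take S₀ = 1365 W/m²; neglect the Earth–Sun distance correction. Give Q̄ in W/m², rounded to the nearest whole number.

282 W/m²

−tan φ tan δ = −(-0.9391)(0.0734) = 0.0689; H_s = arccos(0.0689) = 86.05°. In radians, H_s = 1.5019.
H_s sin φ sin δ = 1.5019 × -0.6845 × 0.0732 = -0.0753.
cos φ cos δ sin H_s = 0.7290 × 0.9973 × 0.9976 = 0.7253.
Q̄ = (1365/π) × (-0.0753 + 0.7253) = 434.49 × 0.6500 = 282.42 W/m².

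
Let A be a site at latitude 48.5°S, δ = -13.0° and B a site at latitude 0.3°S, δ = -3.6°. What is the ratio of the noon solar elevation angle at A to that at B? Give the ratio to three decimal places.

A: 90° − |-48.5 − (-13.0)| = 54.50°.
B: 90° − |-0.3 − (-3.6)| = 86.70°.
Ratio A/B = 54.5000 / 86.7000 = 0.6286.

0.629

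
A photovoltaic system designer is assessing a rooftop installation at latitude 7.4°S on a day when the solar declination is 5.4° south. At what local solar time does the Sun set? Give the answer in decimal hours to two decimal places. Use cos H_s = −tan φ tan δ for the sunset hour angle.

18.05 h

−tan φ tan δ = −(-0.1299)(-0.0945) = -0.0123; H_s = arccos(-0.0123) = 90.70°.
Sunset is at 12 + H_s/15 = 12 + 6.047 = 18.047 h local solar time.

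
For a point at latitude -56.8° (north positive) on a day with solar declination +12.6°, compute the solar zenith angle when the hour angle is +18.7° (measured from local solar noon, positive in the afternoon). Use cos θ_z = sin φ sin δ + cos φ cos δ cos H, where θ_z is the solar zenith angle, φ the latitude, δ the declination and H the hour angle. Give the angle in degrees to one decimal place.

71.1°

With φ = -56.8°, δ = 12.6°, H = 18.70°: sin φ sin δ = -0.1825, cos φ cos δ cos H = 0.5062, so cos θ_z = 0.3237.
θ_z = arccos(0.3237) = 71.11°.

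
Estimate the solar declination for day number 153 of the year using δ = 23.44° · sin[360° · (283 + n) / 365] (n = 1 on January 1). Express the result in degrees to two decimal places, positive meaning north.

360 × (283 + 153) / 365 = 430.027°; sin(430.027°) = 0.9399.
δ = 23.44 × 0.9399 = 22.031° ≈ +22.03°.

+22.03°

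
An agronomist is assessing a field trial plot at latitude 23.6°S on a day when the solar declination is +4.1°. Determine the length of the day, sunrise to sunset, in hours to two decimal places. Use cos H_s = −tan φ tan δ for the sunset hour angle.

11.76 hours

The sunset hour angle satisfies cos H_s = −tan φ tan δ = 0.0313, giving H_s = 88.21°.
Day length = 2 H_s / 15° h⁻¹ = 176.42° / 15 = 11.761 h.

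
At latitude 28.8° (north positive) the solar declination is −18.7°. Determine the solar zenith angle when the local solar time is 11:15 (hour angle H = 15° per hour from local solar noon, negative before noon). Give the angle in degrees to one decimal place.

48.7°

Hour angle H = 15° × (11.25 − 12) = -11.25°.
cos θ_z = sin φ sin δ + cos φ cos δ cos H = (0.4818)(-0.3206) + (0.8763)(0.9472)(0.9808) = 0.6596.
θ_z = arccos(0.6596) = 48.73°.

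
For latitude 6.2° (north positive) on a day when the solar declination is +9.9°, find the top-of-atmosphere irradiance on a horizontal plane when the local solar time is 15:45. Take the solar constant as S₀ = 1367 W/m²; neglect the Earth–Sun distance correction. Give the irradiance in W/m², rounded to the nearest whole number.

Hour angle H = 15° × (15.75 − 12) = 56.25°.
With φ = 6.2°, δ = 9.9°, H = 56.25°: sin φ sin δ = 0.0186, cos φ cos δ cos H = 0.5441, so cos θ_z = 0.5627.
Top-of-atmosphere irradiance = S₀ cos θ_z = 1367 × 0.5627 = 769.21 W/m².

769 W/m²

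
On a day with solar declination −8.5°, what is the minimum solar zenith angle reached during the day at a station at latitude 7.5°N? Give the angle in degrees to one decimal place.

At local solar noon the hour angle is zero, so the zenith angle is |φ − δ| = |7.5° − (-8.5°)| = 16.0°.

16.0°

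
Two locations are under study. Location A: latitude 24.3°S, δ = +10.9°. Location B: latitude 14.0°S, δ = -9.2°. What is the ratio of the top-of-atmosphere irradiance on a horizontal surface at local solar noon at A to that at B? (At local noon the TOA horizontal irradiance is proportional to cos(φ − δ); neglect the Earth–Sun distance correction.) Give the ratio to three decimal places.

0.820

A: cos θ_z = cos(-24.3° − (10.9°)) = 0.8171.
B: cos θ_z = cos(-14.0° − (-9.2°)) = 0.9965.
Ratio A/B = 0.8171 / 0.9965 = 0.8200.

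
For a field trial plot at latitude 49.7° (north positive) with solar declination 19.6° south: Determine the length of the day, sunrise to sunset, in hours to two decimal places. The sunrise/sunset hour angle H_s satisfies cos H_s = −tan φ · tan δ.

8.69 hours

The sunset hour angle satisfies cos H_s = −tan φ tan δ = 0.4199, giving H_s = 65.17°.
Day length = 2 H_s / 15° h⁻¹ = 130.34° / 15 = 8.689 h.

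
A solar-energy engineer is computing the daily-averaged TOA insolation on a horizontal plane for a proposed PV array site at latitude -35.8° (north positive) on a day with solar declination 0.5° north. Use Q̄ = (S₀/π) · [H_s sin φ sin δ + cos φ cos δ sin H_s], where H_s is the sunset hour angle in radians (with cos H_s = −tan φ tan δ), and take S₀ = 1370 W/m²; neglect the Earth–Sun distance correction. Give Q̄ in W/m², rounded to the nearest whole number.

−tan φ tan δ = −(-0.7212)(0.0087) = 0.0063; H_s = arccos(0.0063) = 89.64°. In radians, H_s = 1.5645.
H_s sin φ sin δ = 1.5645 × -0.5850 × 0.0087 = -0.0080.
cos φ cos δ sin H_s = 0.8111 × 1.0000 × 1.0000 = 0.8111.
Q̄ = (1370/π) × (-0.0080 + 0.8111) = 436.08 × 0.8031 = 350.22 W/m².

350 W/m²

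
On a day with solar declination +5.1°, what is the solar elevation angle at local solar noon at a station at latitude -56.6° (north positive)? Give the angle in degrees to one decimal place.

28.3°

At local solar noon the hour angle is zero, so the elevation is 90° − |φ − δ| = 90° − |-56.6° − (5.1°)| = 90° − 61.7° = 28.3°.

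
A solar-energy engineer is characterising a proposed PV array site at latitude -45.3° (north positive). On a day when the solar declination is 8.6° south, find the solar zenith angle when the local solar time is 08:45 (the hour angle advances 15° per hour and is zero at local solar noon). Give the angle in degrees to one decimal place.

Hour angle H = 15° × (8.75 − 12) = -48.75°.
cos θ_z = sin φ sin δ + cos φ cos δ cos H = (-0.7108)(-0.1495) + (0.7034)(0.9888)(0.6593) = 0.5648.
θ_z = arccos(0.5648) = 55.61°.

55.6°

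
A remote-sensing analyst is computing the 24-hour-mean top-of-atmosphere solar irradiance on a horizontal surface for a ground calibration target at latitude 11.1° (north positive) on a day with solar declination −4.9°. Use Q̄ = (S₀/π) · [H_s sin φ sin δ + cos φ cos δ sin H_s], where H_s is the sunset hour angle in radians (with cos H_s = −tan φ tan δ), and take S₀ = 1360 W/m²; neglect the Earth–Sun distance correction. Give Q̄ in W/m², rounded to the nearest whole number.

The sunset hour angle satisfies cos H_s = −tan φ tan δ = 0.0168, giving H_s = 89.04°. In radians, H_s = 1.5540.
H_s sin φ sin δ = 1.5540 × 0.1925 × -0.0854 = -0.0255.
cos φ cos δ sin H_s = 0.9813 × 0.9963 × 0.9999 = 0.9776.
Q̄ = (1360/π) × (-0.0255 + 0.9776) = 432.90 × 0.9521 = 412.16 W/m².

412 W/m²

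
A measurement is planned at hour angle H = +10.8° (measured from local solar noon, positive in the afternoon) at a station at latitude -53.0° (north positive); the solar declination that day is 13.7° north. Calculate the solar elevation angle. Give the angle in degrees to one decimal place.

22.7°

cos θ_z = sin(-53.0°) sin(13.7°) + cos(-53.0°) cos(13.7°) cos(10.80°) = -0.1891 + 0.5743 = 0.3852.
θ_z = arccos(0.3852) = 67.34°, so the elevation is 90° − 67.34° = 22.66°.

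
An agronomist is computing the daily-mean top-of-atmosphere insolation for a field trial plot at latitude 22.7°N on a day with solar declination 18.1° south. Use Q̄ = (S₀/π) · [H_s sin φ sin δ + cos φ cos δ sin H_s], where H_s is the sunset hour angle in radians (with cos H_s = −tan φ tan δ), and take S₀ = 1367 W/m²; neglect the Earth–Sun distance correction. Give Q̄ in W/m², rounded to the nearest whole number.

303 W/m²

cos H_s = −tan(22.7°) · tan(-18.1°) = 0.1367, so H_s = arccos(0.1367) = 82.14°. In radians, H_s = 1.4336.
H_s sin φ sin δ = 1.4336 × 0.3859 × -0.3107 = -0.1719.
cos φ cos δ sin H_s = 0.9225 × 0.9505 × 0.9906 = 0.8686.
Q̄ = (1367/π) × (-0.1719 + 0.8686) = 435.13 × 0.6967 = 303.16 W/m².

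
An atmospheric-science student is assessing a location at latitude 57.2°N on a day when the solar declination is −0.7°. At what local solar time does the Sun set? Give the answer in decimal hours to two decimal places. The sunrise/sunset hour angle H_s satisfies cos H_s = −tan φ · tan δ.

cos H_s = −tan(57.2°) · tan(-0.7°) = 0.0190, so H_s = arccos(0.0190) = 88.91°.
Sunset is at 12 + H_s/15 = 12 + 5.927 = 17.927 h local solar time.

17.93 h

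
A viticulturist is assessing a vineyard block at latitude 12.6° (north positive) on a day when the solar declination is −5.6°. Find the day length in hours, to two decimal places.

11.83 hours

The sunset hour angle satisfies cos H_s = −tan φ tan δ = 0.0219, giving H_s = 88.75°.
Day length = 2 H_s / 15° h⁻¹ = 177.50° / 15 = 11.833 h.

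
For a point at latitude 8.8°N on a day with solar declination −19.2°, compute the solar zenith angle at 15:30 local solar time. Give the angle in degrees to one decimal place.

Hour angle H = 15° × (15.5 − 12) = 52.50°.
cos θ_z = sin φ sin δ + cos φ cos δ cos H = (0.1530)(-0.3289) + (0.9882)(0.9444)(0.6088) = 0.5178.
θ_z = arccos(0.5178) = 58.82°.

58.8°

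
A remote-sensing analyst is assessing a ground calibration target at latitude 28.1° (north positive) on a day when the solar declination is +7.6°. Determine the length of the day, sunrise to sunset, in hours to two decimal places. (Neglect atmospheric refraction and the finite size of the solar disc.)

−tan φ tan δ = −(0.5340)(0.1334) = -0.0712; H_s = arccos(-0.0712) = 94.08°.
Day length = 2 H_s / 15° h⁻¹ = 188.16° / 15 = 12.544 h.

12.54 hours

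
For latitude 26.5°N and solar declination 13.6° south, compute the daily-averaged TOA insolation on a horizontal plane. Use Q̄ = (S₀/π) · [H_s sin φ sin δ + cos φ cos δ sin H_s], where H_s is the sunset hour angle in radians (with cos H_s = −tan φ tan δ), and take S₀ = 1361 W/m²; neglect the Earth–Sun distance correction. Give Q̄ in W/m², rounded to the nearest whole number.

−tan φ tan δ = −(0.4986)(-0.2419) = 0.1206; H_s = arccos(0.1206) = 83.07°. In radians, H_s = 1.4498.
H_s sin φ sin δ = 1.4498 × 0.4462 × -0.2351 = -0.1521.
cos φ cos δ sin H_s = 0.8949 × 0.9720 × 0.9927 = 0.8635.
Q̄ = (1361/π) × (-0.1521 + 0.8635) = 433.22 × 0.7114 = 308.19 W/m².

308 W/m²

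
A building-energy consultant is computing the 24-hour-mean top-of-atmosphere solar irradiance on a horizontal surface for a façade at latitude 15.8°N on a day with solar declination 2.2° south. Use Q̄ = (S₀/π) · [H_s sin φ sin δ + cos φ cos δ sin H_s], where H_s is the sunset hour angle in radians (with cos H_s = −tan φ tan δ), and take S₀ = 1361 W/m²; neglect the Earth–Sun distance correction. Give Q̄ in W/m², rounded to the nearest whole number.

The sunset hour angle satisfies cos H_s = −tan φ tan δ = 0.0109, giving H_s = 89.38°. In radians, H_s = 1.5600.
H_s sin φ sin δ = 1.5600 × 0.2723 × -0.0384 = -0.0163.
cos φ cos δ sin H_s = 0.9622 × 0.9993 × 0.9999 = 0.9614.
Q̄ = (1361/π) × (-0.0163 + 0.9614) = 433.22 × 0.9451 = 409.44 W/m².

409 W/m²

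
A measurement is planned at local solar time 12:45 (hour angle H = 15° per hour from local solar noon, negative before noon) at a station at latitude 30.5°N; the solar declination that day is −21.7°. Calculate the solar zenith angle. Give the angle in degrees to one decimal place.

53.3°

Hour angle H = 15° × (12.75 − 12) = 11.25°.
With φ = 30.5°, δ = -21.7°, H = 11.25°: sin φ sin δ = -0.1877, cos φ cos δ cos H = 0.7852, so cos θ_z = 0.5975.
θ_z = arccos(0.5975) = 53.31°.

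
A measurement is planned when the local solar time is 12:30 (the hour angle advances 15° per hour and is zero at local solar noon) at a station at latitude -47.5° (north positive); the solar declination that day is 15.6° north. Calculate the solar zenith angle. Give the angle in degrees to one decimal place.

Hour angle H = 15° × (12.5 − 12) = 7.50°.
With φ = -47.5°, δ = 15.6°, H = 7.50°: sin φ sin δ = -0.1983, cos φ cos δ cos H = 0.6451, so cos θ_z = 0.4468.
θ_z = arccos(0.4468) = 63.46°.

63.5°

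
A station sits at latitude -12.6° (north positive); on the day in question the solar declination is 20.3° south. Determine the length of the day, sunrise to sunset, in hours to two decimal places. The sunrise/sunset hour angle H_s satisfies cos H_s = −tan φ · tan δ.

12.63 hours

−tan φ tan δ = −(-0.2235)(-0.3699) = -0.0827; H_s = arccos(-0.0827) = 94.74°.
Day length = 2 H_s / 15° h⁻¹ = 189.48° / 15 = 12.632 h.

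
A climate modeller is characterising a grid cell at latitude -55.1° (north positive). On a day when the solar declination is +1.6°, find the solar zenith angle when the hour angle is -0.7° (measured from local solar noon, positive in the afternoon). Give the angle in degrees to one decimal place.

56.7°

With φ = -55.1°, δ = 1.6°, H = -0.70°: sin φ sin δ = -0.0229, cos φ cos δ cos H = 0.5719, so cos θ_z = 0.5490.
θ_z = arccos(0.5490) = 56.70°.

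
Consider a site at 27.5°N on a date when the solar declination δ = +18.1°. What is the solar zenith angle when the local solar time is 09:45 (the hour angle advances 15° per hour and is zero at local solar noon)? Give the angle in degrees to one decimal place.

Hour angle H = 15° × (9.75 − 12) = -33.75°.
With φ = 27.5°, δ = 18.1°, H = -33.75°: sin φ sin δ = 0.1435, cos φ cos δ cos H = 0.7010, so cos θ_z = 0.8445.
θ_z = arccos(0.8445) = 32.38°.

32.4°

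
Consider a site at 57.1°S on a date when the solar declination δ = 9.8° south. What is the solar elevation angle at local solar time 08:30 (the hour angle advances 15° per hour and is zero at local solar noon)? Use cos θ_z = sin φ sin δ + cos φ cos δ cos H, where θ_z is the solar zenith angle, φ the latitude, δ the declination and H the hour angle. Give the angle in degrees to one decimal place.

28.0°

Hour angle H = 15° × (8.5 − 12) = -52.50°.
cos θ_z = sin φ sin δ + cos φ cos δ cos H = (-0.8396)(-0.1702) + (0.5432)(0.9854)(0.6088) = 0.4688.
θ_z = arccos(0.4688) = 62.04°, so the elevation is 90° − 62.04° = 27.96°.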